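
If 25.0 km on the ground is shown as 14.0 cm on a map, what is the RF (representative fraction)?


ground = 25.0 km = 2500000 cm; RF denominator = ground / map = 2500000 / 14.0 ≈ 178571; RF = 1:178571

1:178571


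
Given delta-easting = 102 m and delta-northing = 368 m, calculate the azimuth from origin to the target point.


az = atan2(102, 368) = 15.5 deg
adjusted to 0-360: 15.5 degrees

15.5 degrees


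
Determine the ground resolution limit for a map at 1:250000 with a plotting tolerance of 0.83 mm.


ground = 0.83 mm * 250000 / 1000 = 207.5 m

207.5 m


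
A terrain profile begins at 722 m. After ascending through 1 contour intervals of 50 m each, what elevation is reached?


elevation = 722 + 1 * 50 = 772 m

772 m


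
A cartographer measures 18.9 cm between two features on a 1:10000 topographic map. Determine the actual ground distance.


ground = 18.9 cm * 10000 / 100 = 1890.0 m = 1.89 km

1.89 km


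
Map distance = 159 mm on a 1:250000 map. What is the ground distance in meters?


ground = 159 mm * 250000 / 1000 = 39750.0 m

39750.0 m


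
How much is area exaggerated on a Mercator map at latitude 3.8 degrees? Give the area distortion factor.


area_distortion = 1/cos^2(3.8) = 1.004

1.004


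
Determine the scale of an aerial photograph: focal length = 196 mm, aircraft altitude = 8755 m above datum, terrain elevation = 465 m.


scale = f / (H - h) = 196 mm / 8290 m = 196 / 8290000 = 1:42296

1:42296


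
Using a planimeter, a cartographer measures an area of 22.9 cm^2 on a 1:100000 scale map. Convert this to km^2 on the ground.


ground_area = 22.9 * (100000/100)^2 = 22900000.0 m^2 = 22.9 km^2

22.9 km^2


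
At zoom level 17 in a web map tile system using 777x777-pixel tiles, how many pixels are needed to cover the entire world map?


tiles per axis = 2^17 = 131072
total tiles = 131072^2 = 17179869184
pixels per axis = 131072 * 777 = 101842944
total pixels = 101842944^2 = 10371985242587136

10371985242587136 pixels


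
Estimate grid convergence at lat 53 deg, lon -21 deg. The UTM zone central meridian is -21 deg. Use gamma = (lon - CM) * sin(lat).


gamma = (-21 - -21) * sin(53) = 0 * 0.798636 = 0.0 degrees

0.0 degrees


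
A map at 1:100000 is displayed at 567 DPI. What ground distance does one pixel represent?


pixel_cm = 2.54 / 567 ≈ 0.00448 cm
ground = pixel_cm * 100000 / 100 = 2.54 * 100000 / (567 * 100) = 254000 / 56700 ≈ 4.48 m

4.48 m


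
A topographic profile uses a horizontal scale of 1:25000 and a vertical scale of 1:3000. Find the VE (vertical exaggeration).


VE = horizontal_scale / vertical_scale = 25000 / 3000 ≈ 8.3

8.3x


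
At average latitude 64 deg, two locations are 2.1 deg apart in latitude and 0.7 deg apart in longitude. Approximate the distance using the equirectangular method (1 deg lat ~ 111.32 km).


dlat_km = 2.1 * 111.32 = 233.772
dlon_km = 0.7 * 111.32 * cos(64) ≈ 34.16
dist = sqrt(233.772^2 + 34.16^2) ≈ 236.3 km

236.3 km


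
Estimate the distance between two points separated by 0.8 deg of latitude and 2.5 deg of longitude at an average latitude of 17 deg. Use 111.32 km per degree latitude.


dlat_km = 0.8 * 111.32 = 89.056
dlon_km = 2.5 * 111.32 * cos(17) ≈ 266.14
dist = sqrt(89.056^2 + 266.14^2) ≈ 280.6 km

280.6 km


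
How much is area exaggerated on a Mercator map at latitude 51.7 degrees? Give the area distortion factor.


area_distortion = 1/cos^2(51.7) = 2.603

2.603


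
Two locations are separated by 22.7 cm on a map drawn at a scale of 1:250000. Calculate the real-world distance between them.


ground = 22.7 cm * 250000 / 100 = 56750.0 m = 56.75 km

56.75 km


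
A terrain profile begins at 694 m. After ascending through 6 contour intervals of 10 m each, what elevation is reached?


elevation = 694 + 6 * 10 = 754 m

754 m


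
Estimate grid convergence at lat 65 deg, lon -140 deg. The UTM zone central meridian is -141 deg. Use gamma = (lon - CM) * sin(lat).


gamma = (-140 - -141) * sin(65) = 1 * 0.906308 = 0.906 degrees

0.906 degrees


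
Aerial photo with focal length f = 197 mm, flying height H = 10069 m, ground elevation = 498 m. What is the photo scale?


scale = f / (H - h) = 197 mm / 9571 m = 197 / 9571000 = 1:48584

1:48584


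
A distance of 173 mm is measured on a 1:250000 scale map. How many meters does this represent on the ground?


ground = 173 mm * 250000 / 1000 = 43250.0 m

43250.0 m


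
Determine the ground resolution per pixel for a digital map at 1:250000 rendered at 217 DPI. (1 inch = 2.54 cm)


pixel_cm = 2.54 / 217 ≈ 0.011705 cm
ground = pixel_cm * 250000 / 100 = 2.54 * 250000 / (217 * 100) = 635000 / 21700 ≈ 29.26 m

29.26 m


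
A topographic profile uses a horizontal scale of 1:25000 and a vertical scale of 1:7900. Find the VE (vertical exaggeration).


VE = horizontal_scale / vertical_scale = 25000 / 7900 ≈ 3.2

3.2x


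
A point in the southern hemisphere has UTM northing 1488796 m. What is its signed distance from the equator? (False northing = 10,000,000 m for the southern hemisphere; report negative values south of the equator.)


For southern: actual = 1488796 - 10000000 = -8511204 m

-8511204 m


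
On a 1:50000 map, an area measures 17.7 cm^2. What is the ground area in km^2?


ground_area = 17.7 * (50000/100)^2 = 4425000.0 m^2 = 4.425 km^2

4.425 km^2


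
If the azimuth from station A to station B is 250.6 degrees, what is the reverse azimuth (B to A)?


back azimuth = (250.6 + 180) mod 360 = 70.6 degrees

70.6 degrees


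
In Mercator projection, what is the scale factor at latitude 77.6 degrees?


SF = 1 / cos(77.6) = 1 / 0.214735 = 4.657

4.657


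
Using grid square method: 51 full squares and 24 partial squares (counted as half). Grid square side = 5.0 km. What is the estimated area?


effective squares = 51 + 24 * 0.5 = 63.0
area = 63.0 * 25.0 = 1575.0 km^2

1575.0 km^2


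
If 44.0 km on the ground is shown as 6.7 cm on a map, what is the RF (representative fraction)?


ground = 44.0 km = 4400000 cm; RF denominator = ground / map = 4400000 / 6.7 ≈ 656716; RF = 1:656716

1:656716


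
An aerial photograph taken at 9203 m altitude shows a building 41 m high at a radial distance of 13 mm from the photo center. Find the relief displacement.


d = h * r / H = 41 * 13 / 9203 = 0.06 mm

0.06 mm


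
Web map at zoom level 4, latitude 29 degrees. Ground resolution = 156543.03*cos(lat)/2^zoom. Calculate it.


res = 156543.03 * cos(29) / 2^4 = 156543.03 * 0.87461971 / 16 = 8557.23 m/pixel

8557.23 m/pixel


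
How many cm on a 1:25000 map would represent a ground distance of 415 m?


map_cm = 415 * 100 / 25000 = 1.66 cm

1.66 cm


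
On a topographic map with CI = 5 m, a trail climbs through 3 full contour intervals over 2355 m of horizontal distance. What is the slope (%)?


elevation change = 3 * 5 = 15 m
slope = 15 / 2355 * 100 = 0.6%

0.6%


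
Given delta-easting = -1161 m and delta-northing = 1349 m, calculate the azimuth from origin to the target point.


az = atan2(-1161, 1349) = -40.7 deg
adjusted to 0-360: 319.3 degrees

319.3 degrees


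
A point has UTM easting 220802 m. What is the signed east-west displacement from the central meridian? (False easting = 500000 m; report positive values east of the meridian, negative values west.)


displacement = 220802 - 500000 = -279198 m

-279198 m


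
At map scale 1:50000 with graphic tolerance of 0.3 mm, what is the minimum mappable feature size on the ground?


ground = 0.3 mm * 50000 / 1000 = 15.0 m

15.0 m


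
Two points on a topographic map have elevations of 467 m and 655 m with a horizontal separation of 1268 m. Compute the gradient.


gradient = (655 - 467) / 1268 = 188 / 1268 = 0.1483

0.1483


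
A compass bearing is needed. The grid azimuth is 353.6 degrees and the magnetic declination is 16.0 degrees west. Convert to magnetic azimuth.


magnetic azimuth = grid azimuth - declination (east +ve)
mag_az = 353.6 - -16.0 = 9.6 degrees

9.6 degrees


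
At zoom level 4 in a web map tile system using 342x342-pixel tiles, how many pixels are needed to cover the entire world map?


tiles per axis = 2^4 = 16
total tiles = 16^2 = 256
pixels per axis = 16 * 342 = 5472
total pixels = 5472^2 = 29942784

29942784 pixels


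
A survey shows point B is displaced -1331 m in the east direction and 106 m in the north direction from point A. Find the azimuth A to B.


az = atan2(-1331, 106) = -85.4 deg
adjusted to 0-360: 274.6 degrees

274.6 degrees


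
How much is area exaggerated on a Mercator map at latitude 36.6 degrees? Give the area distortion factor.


area_distortion = 1/cos^2(36.6) = 1.552

1.552


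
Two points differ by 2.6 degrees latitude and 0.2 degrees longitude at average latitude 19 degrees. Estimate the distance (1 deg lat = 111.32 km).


dlat_km = 2.6 * 111.32 = 289.432
dlon_km = 0.2 * 111.32 * cos(19) ≈ 21.051
dist = sqrt(289.432^2 + 21.051^2) ≈ 290.2 km

290.2 km


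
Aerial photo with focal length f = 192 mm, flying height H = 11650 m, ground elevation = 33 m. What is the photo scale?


scale = f / (H - h) = 192 mm / 11617 m = 192 / 11617000 = 1:60505

1:60505


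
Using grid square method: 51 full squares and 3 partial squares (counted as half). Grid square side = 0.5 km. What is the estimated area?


effective squares = 51 + 3 * 0.5 = 52.5
area = 52.5 * 0.25 = 13.125 km^2

13.125 km^2


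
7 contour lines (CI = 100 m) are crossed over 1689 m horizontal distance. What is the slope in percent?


elevation change = 7 * 100 = 700 m
slope = 700 / 1689 * 100 = 41.4%

41.4%


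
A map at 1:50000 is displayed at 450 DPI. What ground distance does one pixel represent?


pixel_cm = 2.54 / 450 ≈ 0.005644 cm
ground = pixel_cm * 50000 / 100 = 2.54 * 50000 / (450 * 100) = 127000 / 45000 ≈ 2.82 m

2.82 m


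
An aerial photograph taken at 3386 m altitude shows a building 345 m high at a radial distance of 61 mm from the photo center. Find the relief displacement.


d = h * r / H = 345 * 61 / 3386 = 6.22 mm

6.22 mm


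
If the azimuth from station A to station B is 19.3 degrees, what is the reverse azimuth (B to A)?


back azimuth = (19.3 + 180) mod 360 = 199.3 degrees

199.3 degrees


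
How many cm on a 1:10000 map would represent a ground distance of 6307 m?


map_cm = 6307 * 100 / 10000 = 63.07 cm

63.07 cm


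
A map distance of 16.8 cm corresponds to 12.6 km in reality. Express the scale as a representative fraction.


ground = 12.6 km = 1260000 cm; RF denominator = ground / map = 1260000 / 16.8 = 75000; RF = 1:75000

1:75000


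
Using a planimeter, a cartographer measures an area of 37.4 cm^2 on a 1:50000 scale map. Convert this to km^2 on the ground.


ground_area = 37.4 * (50000/100)^2 = 9350000.0 m^2 = 9.35 km^2

9.35 km^2


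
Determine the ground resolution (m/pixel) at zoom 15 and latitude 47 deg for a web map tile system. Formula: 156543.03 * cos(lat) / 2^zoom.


res = 156543.03 * cos(47) / 2^15 = 156543.03 * 0.68199836 / 32768 = 3.26 m/pixel

3.26 m/pixel


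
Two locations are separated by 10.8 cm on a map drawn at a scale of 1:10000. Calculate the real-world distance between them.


ground = 10.8 cm * 10000 / 100 = 1080.0 m = 1.08 km

1.08 km


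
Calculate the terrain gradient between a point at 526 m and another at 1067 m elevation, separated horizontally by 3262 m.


gradient = (1067 - 526) / 3262 = 541 / 3262 = 0.1658

0.1658


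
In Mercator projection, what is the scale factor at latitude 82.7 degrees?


SF = 1 / cos(82.7) = 1 / 0.127065 = 7.87

7.87


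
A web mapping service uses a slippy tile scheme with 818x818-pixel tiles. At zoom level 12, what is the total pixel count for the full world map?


tiles per axis = 2^12 = 4096
total tiles = 4096^2 = 16777216
pixels per axis = 4096 * 818 = 3350528
total pixels = 3350528^2 = 11226037878784

11226037878784 pixels


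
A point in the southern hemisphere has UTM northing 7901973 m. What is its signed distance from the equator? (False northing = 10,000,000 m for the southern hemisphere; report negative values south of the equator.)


For southern: actual = 7901973 - 10000000 = -2098027 m

-2098027 m


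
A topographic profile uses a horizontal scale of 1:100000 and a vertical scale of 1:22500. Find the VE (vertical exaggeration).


VE = horizontal_scale / vertical_scale = 100000 / 22500 ≈ 4.4

4.4x


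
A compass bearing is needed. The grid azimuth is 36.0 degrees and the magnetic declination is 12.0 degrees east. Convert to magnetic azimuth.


magnetic azimuth = grid azimuth - declination (east +ve)
mag_az = 36.0 - 12.0 = 24.0 degrees

24.0 degrees


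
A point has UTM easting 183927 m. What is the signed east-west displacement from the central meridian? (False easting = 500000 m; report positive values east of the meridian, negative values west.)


displacement = 183927 - 500000 = -316073 m

-316073 m


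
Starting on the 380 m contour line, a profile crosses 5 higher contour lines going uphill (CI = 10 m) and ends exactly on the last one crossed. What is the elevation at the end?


elevation = 380 + 5 * 10 = 430 m

430 m


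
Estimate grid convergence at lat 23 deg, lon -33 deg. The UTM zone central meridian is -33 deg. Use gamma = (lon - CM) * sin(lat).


gamma = (-33 - -33) * sin(23) = 0 * 0.390731 = 0.0 degrees

0.0 degrees


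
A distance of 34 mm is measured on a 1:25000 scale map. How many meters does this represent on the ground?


ground = 34 mm * 25000 / 1000 = 850.0 m

850.0 m


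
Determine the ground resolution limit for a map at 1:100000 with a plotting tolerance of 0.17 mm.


ground = 0.17 mm * 100000 / 1000 = 17.0 m

17.0 m


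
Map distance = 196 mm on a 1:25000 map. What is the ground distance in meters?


ground = 196 mm * 25000 / 1000 = 4900.0 m

4900.0 m


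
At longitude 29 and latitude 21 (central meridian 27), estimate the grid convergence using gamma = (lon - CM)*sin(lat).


gamma = (29 - 27) * sin(21) = 2 * 0.358368 = 0.717 degrees

0.717 degrees


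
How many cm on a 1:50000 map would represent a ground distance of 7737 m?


map_cm = 7737 * 100 / 50000 = 15.474 cm ≈ 15.47 cm

15.47 cm


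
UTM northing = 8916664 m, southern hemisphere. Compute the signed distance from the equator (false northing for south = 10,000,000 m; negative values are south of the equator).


For southern: actual = 8916664 - 10000000 = -1083336 m

-1083336 m


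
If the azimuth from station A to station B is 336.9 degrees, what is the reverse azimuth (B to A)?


back azimuth = (336.9 + 180) mod 360 = 156.9 degrees

156.9 degrees


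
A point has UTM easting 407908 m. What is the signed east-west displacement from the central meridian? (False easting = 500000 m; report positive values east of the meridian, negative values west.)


displacement = 407908 - 500000 = -92092 m

-92092 m


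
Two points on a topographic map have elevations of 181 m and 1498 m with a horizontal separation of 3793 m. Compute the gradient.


gradient = (1498 - 181) / 3793 = 1317 / 3793 = 0.3472

0.3472


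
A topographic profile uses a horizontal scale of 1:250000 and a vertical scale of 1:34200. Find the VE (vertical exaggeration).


VE = horizontal_scale / vertical_scale = 250000 / 34200 ≈ 7.3

7.3x


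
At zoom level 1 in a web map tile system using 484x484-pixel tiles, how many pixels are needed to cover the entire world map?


tiles per axis = 2^1 = 2
total tiles = 2^2 = 4
pixels per axis = 2 * 484 = 968
total pixels = 968^2 = 937024

937024 pixels


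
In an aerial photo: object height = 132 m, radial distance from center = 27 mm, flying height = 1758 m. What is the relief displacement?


d = h * r / H = 132 * 27 / 1758 = 2.03 mm

2.03 mm


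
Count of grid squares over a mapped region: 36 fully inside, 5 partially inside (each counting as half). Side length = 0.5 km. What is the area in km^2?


effective squares = 36 + 5 * 0.5 = 38.5
area = 38.5 * 0.25 = 9.625 km^2

9.625 km^2


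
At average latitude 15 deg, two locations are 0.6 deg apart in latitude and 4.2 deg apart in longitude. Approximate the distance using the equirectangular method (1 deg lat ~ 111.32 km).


dlat_km = 0.6 * 111.32 = 66.792
dlon_km = 4.2 * 111.32 * cos(15) ≈ 451.613
dist = sqrt(66.792^2 + 451.613^2) ≈ 456.5 km

456.5 km


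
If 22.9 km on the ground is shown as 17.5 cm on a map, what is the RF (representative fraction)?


ground = 22.9 km = 2290000 cm; RF denominator = ground / map = 2290000 / 17.5 ≈ 130857; RF = 1:130857

1:130857


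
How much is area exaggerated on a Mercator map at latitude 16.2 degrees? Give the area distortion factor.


area_distortion = 1/cos^2(16.2) = 1.084

1.084


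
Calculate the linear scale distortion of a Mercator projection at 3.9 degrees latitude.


SF = 1 / cos(3.9) = 1 / 0.997684 = 1.002

1.002


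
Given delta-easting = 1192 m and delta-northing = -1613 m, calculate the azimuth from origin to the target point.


az = atan2(1192, -1613) = 143.5 deg
adjusted to 0-360: 143.5 degrees

143.5 degrees


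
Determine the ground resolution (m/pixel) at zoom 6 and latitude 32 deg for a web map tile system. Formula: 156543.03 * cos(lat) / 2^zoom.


res = 156543.03 * cos(32) / 2^6 = 156543.03 * 0.8480481 / 64 = 2074.31 m/pixel

2074.31 m/pixel


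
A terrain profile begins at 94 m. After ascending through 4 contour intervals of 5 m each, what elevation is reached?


elevation = 94 + 4 * 5 = 114 m

114 m


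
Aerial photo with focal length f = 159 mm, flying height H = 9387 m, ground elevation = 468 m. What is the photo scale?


scale = f / (H - h) = 159 mm / 8919 m = 159 / 8919000 = 1:56094

1:56094


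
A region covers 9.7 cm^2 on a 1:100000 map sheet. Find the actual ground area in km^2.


ground_area = 9.7 * (100000/100)^2 = 9700000.0 m^2 = 9.7 km^2

9.7 km^2


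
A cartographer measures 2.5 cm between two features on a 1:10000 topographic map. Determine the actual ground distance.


ground = 2.5 cm * 10000 / 100 = 250.0 m

250.0 m


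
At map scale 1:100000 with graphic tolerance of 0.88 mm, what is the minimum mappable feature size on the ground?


ground = 0.88 mm * 100000 / 1000 = 88.0 m

88.0 m


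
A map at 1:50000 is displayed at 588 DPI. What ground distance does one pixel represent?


pixel_cm = 2.54 / 588 ≈ 0.00432 cm
ground = pixel_cm * 50000 / 100 = 2.54 * 50000 / (588 * 100) = 127000 / 58800 ≈ 2.16 m

2.16 m


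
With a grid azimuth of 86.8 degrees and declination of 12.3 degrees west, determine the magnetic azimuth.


magnetic azimuth = grid azimuth - declination (east +ve)
mag_az = 86.8 - -12.3 = 99.1 degrees

99.1 degrees


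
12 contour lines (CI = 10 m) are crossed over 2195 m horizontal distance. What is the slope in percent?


elevation change = 12 * 10 = 120 m
slope = 120 / 2195 * 100 = 5.5%

5.5%


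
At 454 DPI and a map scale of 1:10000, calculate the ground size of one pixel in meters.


pixel_cm = 2.54 / 454 ≈ 0.005595 cm
ground = pixel_cm * 10000 / 100 = 2.54 * 10000 / (454 * 100) = 25400 / 45400 ≈ 0.56 m

0.56 m


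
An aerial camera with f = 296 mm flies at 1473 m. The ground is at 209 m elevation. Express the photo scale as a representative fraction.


scale = f / (H - h) = 296 mm / 1264 m = 296 / 1264000 = 1:4270

1:4270


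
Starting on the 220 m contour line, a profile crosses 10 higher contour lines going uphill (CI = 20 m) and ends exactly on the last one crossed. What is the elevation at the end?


elevation = 220 + 10 * 20 = 420 m

420 m


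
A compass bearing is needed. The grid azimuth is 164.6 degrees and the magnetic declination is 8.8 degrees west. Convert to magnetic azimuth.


magnetic azimuth = grid azimuth - declination (east +ve)
mag_az = 164.6 - -8.8 = 173.4 degrees

173.4 degrees


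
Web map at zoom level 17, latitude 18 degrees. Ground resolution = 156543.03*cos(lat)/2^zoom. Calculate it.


res = 156543.03 * cos(18) / 2^17 = 156543.03 * 0.95105652 / 131072 = 1.14 m/pixel

1.14 m/pixel


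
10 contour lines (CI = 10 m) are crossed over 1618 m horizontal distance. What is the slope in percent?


elevation change = 10 * 10 = 100 m
slope = 100 / 1618 * 100 = 6.2%

6.2%


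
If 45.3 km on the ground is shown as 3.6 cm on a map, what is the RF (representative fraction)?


ground = 45.3 km = 4530000 cm; RF denominator = ground / map = 4530000 / 3.6 ≈ 1258333; RF = 1:1258333

1:1258333


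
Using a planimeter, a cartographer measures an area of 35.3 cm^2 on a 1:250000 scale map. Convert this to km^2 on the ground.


ground_area = 35.3 * (250000/100)^2 = 220625000.0 m^2 = 220.625 km^2

220.625 km^2


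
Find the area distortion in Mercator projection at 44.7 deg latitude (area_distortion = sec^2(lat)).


area_distortion = 1/cos^2(44.7) = 1.979

1.979


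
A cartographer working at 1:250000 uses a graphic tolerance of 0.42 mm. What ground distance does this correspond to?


ground = 0.42 mm * 250000 / 1000 = 105.0 m

105.0 m


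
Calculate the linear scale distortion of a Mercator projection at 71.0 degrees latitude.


SF = 1 / cos(71.0) = 1 / 0.325568 = 3.072

3.072


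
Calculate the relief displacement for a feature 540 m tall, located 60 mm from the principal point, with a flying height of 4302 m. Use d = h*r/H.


d = h * r / H = 540 * 60 / 4302 = 7.53 mm

7.53 mm


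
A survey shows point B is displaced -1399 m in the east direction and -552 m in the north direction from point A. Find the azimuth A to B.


az = atan2(-1399, -552) = -111.5 deg
adjusted to 0-360: 248.5 degrees

248.5 degrees


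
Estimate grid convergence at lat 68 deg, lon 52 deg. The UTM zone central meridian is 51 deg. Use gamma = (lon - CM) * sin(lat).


gamma = (52 - 51) * sin(68) = 1 * 0.927184 = 0.927 degrees

0.927 degrees


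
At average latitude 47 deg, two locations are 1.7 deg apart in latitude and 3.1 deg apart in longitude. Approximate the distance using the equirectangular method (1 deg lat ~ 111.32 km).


dlat_km = 1.7 * 111.32 = 189.244
dlon_km = 3.1 * 111.32 * cos(47) ≈ 235.352
dist = sqrt(189.244^2 + 235.352^2) ≈ 302.0 km

302.0 km


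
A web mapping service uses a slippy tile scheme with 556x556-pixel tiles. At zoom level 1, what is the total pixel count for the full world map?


tiles per axis = 2^1 = 2
total tiles = 2^2 = 4
pixels per axis = 2 * 556 = 1112
total pixels = 1112^2 = 1236544

1236544 pixels


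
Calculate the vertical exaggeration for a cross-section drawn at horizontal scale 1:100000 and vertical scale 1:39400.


VE = horizontal_scale / vertical_scale = 100000 / 39400 ≈ 2.5

2.5x


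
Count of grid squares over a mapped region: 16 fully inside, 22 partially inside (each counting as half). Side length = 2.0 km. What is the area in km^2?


effective squares = 16 + 22 * 0.5 = 27.0
area = 27.0 * 4.0 = 108.0 km^2

108.0 km^2


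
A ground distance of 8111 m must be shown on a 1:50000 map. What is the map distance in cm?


map_cm = 8111 * 100 / 50000 = 16.222 cm ≈ 16.22 cm

16.22 cm


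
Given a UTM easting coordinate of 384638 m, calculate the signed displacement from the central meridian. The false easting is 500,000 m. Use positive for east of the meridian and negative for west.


displacement = 384638 - 500000 = -115362 m

-115362 m


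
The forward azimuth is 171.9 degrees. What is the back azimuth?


back azimuth = (171.9 + 180) mod 360 = 351.9 degrees

351.9 degrees


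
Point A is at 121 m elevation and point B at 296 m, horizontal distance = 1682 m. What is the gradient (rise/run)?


gradient = (296 - 121) / 1682 = 175 / 1682 = 0.104

0.104


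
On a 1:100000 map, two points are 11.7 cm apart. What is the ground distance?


ground = 11.7 cm * 100000 / 100 = 11700.0 m = 11.7 km

11.7 km


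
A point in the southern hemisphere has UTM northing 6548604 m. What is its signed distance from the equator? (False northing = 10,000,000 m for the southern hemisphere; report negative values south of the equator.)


For southern: actual = 6548604 - 10000000 = -3451396 m

-3451396 m


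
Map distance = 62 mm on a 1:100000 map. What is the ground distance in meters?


ground = 62 mm * 100000 / 1000 = 6200.0 m

6200.0 m


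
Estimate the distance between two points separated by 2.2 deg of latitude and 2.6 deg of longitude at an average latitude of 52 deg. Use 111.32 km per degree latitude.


dlat_km = 2.2 * 111.32 = 244.904
dlon_km = 2.6 * 111.32 * cos(52) ≈ 178.192
dist = sqrt(244.904^2 + 178.192^2) ≈ 302.9 km

302.9 km


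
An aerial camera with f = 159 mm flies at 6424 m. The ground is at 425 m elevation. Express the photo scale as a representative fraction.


scale = f / (H - h) = 159 mm / 5999 m = 159 / 5999000 = 1:37730

1:37730


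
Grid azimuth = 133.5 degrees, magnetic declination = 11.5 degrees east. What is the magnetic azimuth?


magnetic azimuth = grid azimuth - declination (east +ve)
mag_az = 133.5 - 11.5 = 122.0 degrees

122.0 degrees


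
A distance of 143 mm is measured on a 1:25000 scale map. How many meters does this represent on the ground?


ground = 143 mm * 25000 / 1000 = 3575.0 m

3575.0 m


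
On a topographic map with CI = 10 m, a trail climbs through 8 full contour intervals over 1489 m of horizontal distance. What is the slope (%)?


elevation change = 8 * 10 = 80 m
slope = 80 / 1489 * 100 = 5.4%

5.4%


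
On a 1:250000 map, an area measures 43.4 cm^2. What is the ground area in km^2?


ground_area = 43.4 * (250000/100)^2 = 271250000.0 m^2 = 271.25 km^2

271.25 km^2


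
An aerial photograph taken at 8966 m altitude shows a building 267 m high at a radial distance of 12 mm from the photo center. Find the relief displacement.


d = h * r / H = 267 * 12 / 8966 = 0.36 mm

0.36 mm


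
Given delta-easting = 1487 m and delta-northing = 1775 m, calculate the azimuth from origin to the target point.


az = atan2(1487, 1775) = 40.0 deg
adjusted to 0-360: 40.0 degrees

40.0 degrees


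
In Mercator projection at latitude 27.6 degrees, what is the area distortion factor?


area_distortion = 1/cos^2(27.6) = 1.273

1.273


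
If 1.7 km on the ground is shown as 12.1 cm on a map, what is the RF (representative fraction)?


ground = 1.7 km = 170000 cm; RF denominator = ground / map = 170000 / 12.1 ≈ 14050; RF = 1:14050

1:14050


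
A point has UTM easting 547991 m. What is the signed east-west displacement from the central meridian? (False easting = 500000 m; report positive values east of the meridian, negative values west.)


displacement = 547991 - 500000 = 47991 m

47991 m


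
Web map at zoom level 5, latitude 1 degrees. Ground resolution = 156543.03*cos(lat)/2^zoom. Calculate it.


res = 156543.03 * cos(1) / 2^5 = 156543.03 * 0.9998477 / 32 = 4891.22 m/pixel

4891.22 m/pixel


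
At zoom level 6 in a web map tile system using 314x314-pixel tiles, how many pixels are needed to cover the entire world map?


tiles per axis = 2^6 = 64
total tiles = 64^2 = 4096
pixels per axis = 64 * 314 = 20096
total pixels = 20096^2 = 403849216

403849216 pixels


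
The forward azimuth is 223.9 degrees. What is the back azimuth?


back azimuth = (223.9 + 180) mod 360 = 43.9 degrees

43.9 degrees


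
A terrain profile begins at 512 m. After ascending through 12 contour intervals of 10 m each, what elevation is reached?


elevation = 512 + 12 * 10 = 632 m

632 m


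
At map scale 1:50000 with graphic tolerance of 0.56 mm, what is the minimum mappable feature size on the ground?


ground = 0.56 mm * 50000 / 1000 = 28.0 m

28.0 m


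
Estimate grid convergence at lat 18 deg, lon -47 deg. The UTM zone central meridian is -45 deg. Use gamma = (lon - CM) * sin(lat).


gamma = (-47 - -45) * sin(18) = -2 * 0.309017 = -0.618 degrees

-0.618 degrees


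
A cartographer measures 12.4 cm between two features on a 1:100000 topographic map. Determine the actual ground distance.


ground = 12.4 cm * 100000 / 100 = 12400.0 m = 12.4 km

12.4 km


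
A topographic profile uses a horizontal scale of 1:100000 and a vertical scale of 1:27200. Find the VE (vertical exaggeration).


VE = horizontal_scale / vertical_scale = 100000 / 27200 ≈ 3.7

3.7x


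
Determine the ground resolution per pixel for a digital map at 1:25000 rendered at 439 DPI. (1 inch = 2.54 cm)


pixel_cm = 2.54 / 439 ≈ 0.005786 cm
ground = pixel_cm * 25000 / 100 = 2.54 * 25000 / (439 * 100) = 63500 / 43900 ≈ 1.45 m

1.45 m


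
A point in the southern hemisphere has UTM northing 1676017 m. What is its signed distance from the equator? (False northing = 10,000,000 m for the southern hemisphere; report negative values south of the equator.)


For southern: actual = 1676017 - 10000000 = -8323983 m

-8323983 m


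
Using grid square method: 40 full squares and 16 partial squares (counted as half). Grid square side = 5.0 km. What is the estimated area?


effective squares = 40 + 16 * 0.5 = 48.0
area = 48.0 * 25.0 = 1200.0 km^2

1200.0 km^2


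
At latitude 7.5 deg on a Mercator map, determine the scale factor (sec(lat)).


SF = 1 / cos(7.5) = 1 / 0.991445 = 1.009

1.009


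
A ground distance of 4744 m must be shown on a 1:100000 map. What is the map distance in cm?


map_cm = 4744 * 100 / 100000 = 4.744 cm ≈ 4.74 cm

4.74 cm


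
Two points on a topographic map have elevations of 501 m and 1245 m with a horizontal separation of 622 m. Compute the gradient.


gradient = (1245 - 501) / 622 = 744 / 622 = 1.1961

1.1961


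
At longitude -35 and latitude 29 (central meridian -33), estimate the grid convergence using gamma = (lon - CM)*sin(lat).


gamma = (-35 - -33) * sin(29) = -2 * 0.48481 = -0.97 degrees

-0.97 degrees


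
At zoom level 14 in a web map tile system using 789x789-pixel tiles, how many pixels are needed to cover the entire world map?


tiles per axis = 2^14 = 16384
total tiles = 16384^2 = 268435456
pixels per axis = 16384 * 789 = 12926976
total pixels = 12926976^2 = 167106708504576

167106708504576 pixels


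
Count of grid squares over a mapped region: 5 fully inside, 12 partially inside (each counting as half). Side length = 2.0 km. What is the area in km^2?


effective squares = 5 + 12 * 0.5 = 11.0
area = 11.0 * 4.0 = 44.0 km^2

44.0 km^2


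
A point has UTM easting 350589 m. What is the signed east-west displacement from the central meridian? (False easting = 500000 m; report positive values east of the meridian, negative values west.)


displacement = 350589 - 500000 = -149411 m

-149411 m


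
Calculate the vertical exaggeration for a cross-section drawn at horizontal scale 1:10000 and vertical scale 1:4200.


VE = horizontal_scale / vertical_scale = 10000 / 4200 ≈ 2.4

2.4x


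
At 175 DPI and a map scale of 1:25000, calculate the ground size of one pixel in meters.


pixel_cm = 2.54 / 175 ≈ 0.014514 cm
ground = pixel_cm * 25000 / 100 = 2.54 * 25000 / (175 * 100) = 63500 / 17500 ≈ 3.63 m

3.63 m


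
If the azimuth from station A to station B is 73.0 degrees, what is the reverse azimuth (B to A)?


back azimuth = (73.0 + 180) mod 360 = 253.0 degrees

253.0 degrees


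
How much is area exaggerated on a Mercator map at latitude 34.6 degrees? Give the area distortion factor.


area_distortion = 1/cos^2(34.6) = 1.476

1.476


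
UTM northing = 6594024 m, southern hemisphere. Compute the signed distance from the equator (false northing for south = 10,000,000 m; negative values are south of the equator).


For southern: actual = 6594024 - 10000000 = -3405976 m

-3405976 m


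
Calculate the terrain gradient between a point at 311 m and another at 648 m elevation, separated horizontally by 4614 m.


gradient = (648 - 311) / 4614 = 337 / 4614 = 0.073

0.073


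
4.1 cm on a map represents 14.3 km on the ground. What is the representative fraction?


ground = 14.3 km = 1430000 cm; RF denominator = ground / map = 1430000 / 4.1 ≈ 348780; RF = 1:348780

1:348780


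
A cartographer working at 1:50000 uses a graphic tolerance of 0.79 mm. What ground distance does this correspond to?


ground = 0.79 mm * 50000 / 1000 = 39.5 m

39.5 m


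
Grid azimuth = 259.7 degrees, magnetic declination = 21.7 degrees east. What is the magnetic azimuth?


magnetic azimuth = grid azimuth - declination (east +ve)
mag_az = 259.7 - 21.7 = 238.0 degrees

238.0 degrees


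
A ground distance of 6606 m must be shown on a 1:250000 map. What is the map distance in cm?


map_cm = 6606 * 100 / 250000 = 2.6424 cm ≈ 2.64 cm

2.64 cm


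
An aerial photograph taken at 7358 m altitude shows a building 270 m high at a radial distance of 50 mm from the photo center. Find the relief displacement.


d = h * r / H = 270 * 50 / 7358 = 1.83 mm

1.83 mm


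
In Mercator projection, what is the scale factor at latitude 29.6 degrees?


SF = 1 / cos(29.6) = 1 / 0.869495 = 1.15

1.15


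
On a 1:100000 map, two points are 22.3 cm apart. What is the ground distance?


ground = 22.3 cm * 100000 / 100 = 22300.0 m = 22.3 km

22.3 km


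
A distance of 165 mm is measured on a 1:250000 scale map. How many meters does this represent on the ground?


ground = 165 mm * 250000 / 1000 = 41250.0 m

41250.0 m


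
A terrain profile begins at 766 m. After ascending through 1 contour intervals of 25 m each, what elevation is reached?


elevation = 766 + 1 * 25 = 791 m

791 m


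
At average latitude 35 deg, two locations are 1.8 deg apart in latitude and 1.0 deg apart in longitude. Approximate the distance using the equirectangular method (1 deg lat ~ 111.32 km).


dlat_km = 1.8 * 111.32 = 200.376
dlon_km = 1.0 * 111.32 * cos(35) ≈ 91.188
dist = sqrt(200.376^2 + 91.188^2) ≈ 220.1 km

220.1 km


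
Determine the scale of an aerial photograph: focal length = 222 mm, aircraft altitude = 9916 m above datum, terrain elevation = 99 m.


scale = f / (H - h) = 222 mm / 9817 m = 222 / 9817000 = 1:44221

1:44221


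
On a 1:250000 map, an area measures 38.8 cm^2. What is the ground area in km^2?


ground_area = 38.8 * (250000/100)^2 = 242500000.0 m^2 = 242.5 km^2

242.5 km^2


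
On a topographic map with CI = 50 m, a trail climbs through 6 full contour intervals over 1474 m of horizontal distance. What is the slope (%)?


elevation change = 6 * 50 = 300 m
slope = 300 / 1474 * 100 = 20.4%

20.4%


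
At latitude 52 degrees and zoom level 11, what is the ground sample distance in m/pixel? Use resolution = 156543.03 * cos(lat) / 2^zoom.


res = 156543.03 * cos(52) / 2^11 = 156543.03 * 0.61566148 / 2048 = 47.06 m/pixel

47.06 m/pixel


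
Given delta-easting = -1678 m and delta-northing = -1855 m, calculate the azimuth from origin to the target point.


az = atan2(-1678, -1855) = -137.9 deg
adjusted to 0-360: 222.1 degrees

222.1 degrees


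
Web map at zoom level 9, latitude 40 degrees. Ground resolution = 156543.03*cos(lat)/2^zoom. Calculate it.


res = 156543.03 * cos(40) / 2^9 = 156543.03 * 0.76604444 / 512 = 234.22 m/pixel

234.22 m/pixel


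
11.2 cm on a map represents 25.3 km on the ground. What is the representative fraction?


ground = 25.3 km = 2530000 cm; RF denominator = ground / map = 2530000 / 11.2 ≈ 225893; RF = 1:225893

1:225893


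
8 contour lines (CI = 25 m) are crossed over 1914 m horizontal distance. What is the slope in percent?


elevation change = 8 * 25 = 200 m
slope = 200 / 1914 * 100 = 10.4%

10.4%


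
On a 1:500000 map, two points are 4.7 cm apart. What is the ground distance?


ground = 4.7 cm * 500000 / 100 = 23500.0 m = 23.5 km

23.5 km


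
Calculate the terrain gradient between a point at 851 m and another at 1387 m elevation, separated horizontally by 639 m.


gradient = (1387 - 851) / 639 = 536 / 639 = 0.8388

0.8388


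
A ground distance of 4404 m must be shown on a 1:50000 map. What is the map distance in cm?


map_cm = 4404 * 100 / 50000 = 8.808 cm ≈ 8.81 cm

8.81 cm


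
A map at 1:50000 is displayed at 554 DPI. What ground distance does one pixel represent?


pixel_cm = 2.54 / 554 ≈ 0.004585 cm
ground = pixel_cm * 50000 / 100 = 2.54 * 50000 / (554 * 100) = 127000 / 55400 ≈ 2.29 m

2.29 m


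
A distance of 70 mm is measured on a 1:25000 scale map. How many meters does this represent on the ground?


ground = 70 mm * 25000 / 1000 = 1750.0 m

1750.0 m


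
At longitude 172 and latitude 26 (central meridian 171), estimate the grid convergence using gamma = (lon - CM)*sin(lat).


gamma = (172 - 171) * sin(26) = 1 * 0.438371 = 0.438 degrees

0.438 degrees


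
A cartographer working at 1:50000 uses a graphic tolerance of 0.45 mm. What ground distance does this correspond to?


ground = 0.45 mm * 50000 / 1000 = 22.5 m

22.5 m


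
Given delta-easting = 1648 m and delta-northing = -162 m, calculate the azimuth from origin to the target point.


az = atan2(1648, -162) = 95.6 deg
adjusted to 0-360: 95.6 degrees

95.6 degrees


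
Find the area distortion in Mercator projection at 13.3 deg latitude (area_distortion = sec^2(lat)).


area_distortion = 1/cos^2(13.3) = 1.056

1.056


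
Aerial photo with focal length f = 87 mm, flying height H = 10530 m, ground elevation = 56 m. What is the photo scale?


scale = f / (H - h) = 87 mm / 10474 m = 87 / 10474000 = 1:120391

1:120391


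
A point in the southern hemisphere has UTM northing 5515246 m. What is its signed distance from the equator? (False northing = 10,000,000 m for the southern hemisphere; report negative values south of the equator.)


For southern: actual = 5515246 - 10000000 = -4484754 m

-4484754 m


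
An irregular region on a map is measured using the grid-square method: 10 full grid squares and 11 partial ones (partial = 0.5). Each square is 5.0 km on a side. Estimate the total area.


effective squares = 10 + 11 * 0.5 = 15.5
area = 15.5 * 25.0 = 387.5 km^2

387.5 km^2


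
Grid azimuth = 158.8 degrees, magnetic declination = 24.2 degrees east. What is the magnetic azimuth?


magnetic azimuth = grid azimuth - declination (east +ve)
mag_az = 158.8 - 24.2 = 134.6 degrees

134.6 degrees


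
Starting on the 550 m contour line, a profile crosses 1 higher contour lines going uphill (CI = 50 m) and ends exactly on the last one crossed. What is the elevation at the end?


elevation = 550 + 1 * 50 = 600 m

600 m


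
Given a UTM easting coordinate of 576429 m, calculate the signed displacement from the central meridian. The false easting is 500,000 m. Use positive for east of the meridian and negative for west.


displacement = 576429 - 500000 = 76429 m

76429 m


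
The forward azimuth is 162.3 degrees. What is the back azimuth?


back azimuth = (162.3 + 180) mod 360 = 342.3 degrees

342.3 degrees


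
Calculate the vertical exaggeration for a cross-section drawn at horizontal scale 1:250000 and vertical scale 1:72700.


VE = horizontal_scale / vertical_scale = 250000 / 72700 ≈ 3.4

3.4x


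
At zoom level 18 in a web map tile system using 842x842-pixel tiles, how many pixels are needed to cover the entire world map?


tiles per axis = 2^18 = 262144
total tiles = 262144^2 = 68719476736
pixels per axis = 262144 * 842 = 220725248
total pixels = 220725248^2 = 48719635104661504

48719635104661504 pixels


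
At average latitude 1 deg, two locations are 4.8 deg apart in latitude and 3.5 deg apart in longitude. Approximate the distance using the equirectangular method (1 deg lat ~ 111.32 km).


dlat_km = 4.8 * 111.32 = 534.336
dlon_km = 3.5 * 111.32 * cos(1) ≈ 389.561
dist = sqrt(534.336^2 + 389.561^2) ≈ 661.3 km

661.3 km
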